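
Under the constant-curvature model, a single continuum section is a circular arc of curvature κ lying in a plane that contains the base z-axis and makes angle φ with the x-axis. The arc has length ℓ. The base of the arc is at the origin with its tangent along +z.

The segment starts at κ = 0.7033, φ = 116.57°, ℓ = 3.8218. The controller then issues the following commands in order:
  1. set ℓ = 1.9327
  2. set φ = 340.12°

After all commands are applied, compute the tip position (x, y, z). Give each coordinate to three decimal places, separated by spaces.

1.056 -0.382 1.390

initial: κ=0.7033, φ=116.57°, ℓ=3.8218
cmd 1: set ℓ=1.9327 → (κ,φ,ℓ)=(0.7033,116.57°,1.9327) → tip=(-0.5025,1.0047,1.3902)
cmd 2: set φ=340.12° → (κ,φ,ℓ)=(0.7033,340.12°,1.9327) → tip=(1.0564,-0.3820,1.3902)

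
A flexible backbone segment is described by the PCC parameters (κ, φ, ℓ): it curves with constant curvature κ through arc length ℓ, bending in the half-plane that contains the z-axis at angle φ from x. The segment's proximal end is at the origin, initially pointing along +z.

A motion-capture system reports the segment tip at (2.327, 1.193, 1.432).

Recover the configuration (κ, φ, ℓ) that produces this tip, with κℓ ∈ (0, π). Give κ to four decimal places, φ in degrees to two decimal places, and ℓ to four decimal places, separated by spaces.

ρ = √(x²+y²) = √(2.327² + 1.193²) = 2.61499
φ = atan2(y, x) mod 360° = atan2(1.193, 2.327) = 27.1432°
|p|² = ρ² + z² = 2.61499² + 1.432² = 8.88880
κ = 2ρ / |p|² = 2×2.61499 / 8.88880 = 0.58838
θ = 2·atan2(ρ, z) = 2·atan2(2.61499, 1.432) = 2.13958 rad
ℓ = θ/κ = 2.13958/0.58838 = 3.63639

0.5884 27.14 3.6364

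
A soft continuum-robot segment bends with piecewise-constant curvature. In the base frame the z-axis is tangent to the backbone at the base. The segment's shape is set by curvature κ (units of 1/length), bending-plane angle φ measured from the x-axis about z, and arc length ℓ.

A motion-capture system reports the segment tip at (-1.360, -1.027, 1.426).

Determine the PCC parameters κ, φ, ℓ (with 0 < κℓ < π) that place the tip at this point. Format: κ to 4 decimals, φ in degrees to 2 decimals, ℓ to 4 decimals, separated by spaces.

ρ = √(x²+y²) = √(-1.360² + -1.027²) = 1.70421
φ = atan2(y, x) mod 360° = atan2(-1.027, -1.360) = 217.0582°
|p|² = ρ² + z² = 1.70421² + 1.426² = 4.93780
κ = 2ρ / |p|² = 2×1.70421 / 4.93780 = 0.69027
θ = 2·atan2(ρ, z) = 2·atan2(1.70421, 1.426) = 1.74809 rad
ℓ = θ/κ = 1.74809/0.69027 = 2.53247

0.6903 217.06 2.5325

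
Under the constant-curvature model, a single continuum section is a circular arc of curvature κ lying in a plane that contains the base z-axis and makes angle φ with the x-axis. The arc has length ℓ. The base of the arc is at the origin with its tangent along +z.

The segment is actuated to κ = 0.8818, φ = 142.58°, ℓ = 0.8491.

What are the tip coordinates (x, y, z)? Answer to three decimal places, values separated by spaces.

-0.241 0.184 0.772

θ = κ·ℓ = 0.8818 × 0.8491 = 0.74874 rad
ρ = (1 − cos θ)/κ = (1 − 0.73255)/0.8818 = 0.30330
z = sin θ / κ = 0.68071/0.8818 = 0.77196
x = ρ cos φ = 0.30330 × cos(142.58°) = -0.24088
y = ρ sin φ = 0.30330 × sin(142.58°) = 0.18430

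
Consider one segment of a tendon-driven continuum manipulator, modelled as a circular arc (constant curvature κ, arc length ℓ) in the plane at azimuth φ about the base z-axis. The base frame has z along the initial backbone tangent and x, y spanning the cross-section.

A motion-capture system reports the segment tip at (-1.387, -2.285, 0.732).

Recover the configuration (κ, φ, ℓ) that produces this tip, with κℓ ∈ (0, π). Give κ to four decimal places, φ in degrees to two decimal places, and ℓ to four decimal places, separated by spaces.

ρ = √(x²+y²) = √(-1.387² + -2.285²) = 2.67301
φ = atan2(y, x) mod 360° = atan2(-2.285, -1.387) = 238.7422°
|p|² = ρ² + z² = 2.67301² + 0.732² = 7.68082
κ = 2ρ / |p|² = 2×2.67301 / 7.68082 = 0.69602
θ = 2·atan2(ρ, z) = 2·atan2(2.67301, 0.732) = 2.60700 rad
ℓ = θ/κ = 2.60700/0.69602 = 3.74557

0.6960 238.74 3.7456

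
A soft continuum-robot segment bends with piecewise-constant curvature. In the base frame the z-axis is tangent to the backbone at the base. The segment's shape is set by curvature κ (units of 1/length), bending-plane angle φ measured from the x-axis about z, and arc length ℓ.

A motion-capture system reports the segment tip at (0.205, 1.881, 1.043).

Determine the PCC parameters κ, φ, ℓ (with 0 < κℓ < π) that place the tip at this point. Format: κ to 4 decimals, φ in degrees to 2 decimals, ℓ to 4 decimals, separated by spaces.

ρ = √(x²+y²) = √(0.205² + 1.881²) = 1.89214
φ = atan2(y, x) mod 360° = atan2(1.881, 0.205) = 83.7802°
|p|² = ρ² + z² = 1.89214² + 1.043² = 4.66803
κ = 2ρ / |p|² = 2×1.89214 / 4.66803 = 0.81068
θ = 2·atan2(ρ, z) = 2·atan2(1.89214, 1.043) = 2.13402 rad
ℓ = θ/κ = 2.13402/0.81068 = 2.63239

0.8107 83.78 2.6324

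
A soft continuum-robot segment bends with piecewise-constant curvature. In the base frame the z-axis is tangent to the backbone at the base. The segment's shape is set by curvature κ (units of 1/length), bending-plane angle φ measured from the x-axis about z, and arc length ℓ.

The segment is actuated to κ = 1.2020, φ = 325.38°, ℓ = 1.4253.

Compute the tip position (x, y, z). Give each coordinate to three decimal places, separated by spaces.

0.782 -0.540 0.824

θ = κ·ℓ = 1.2020 × 1.4253 = 1.71321 rad
ρ = (1 − cos θ)/κ = (1 − -0.14193)/1.2020 = 0.95003
z = sin θ / κ = 0.98988/1.2020 = 0.82352
x = ρ cos φ = 0.95003 × cos(325.38°) = 0.78181
y = ρ sin φ = 0.95003 × sin(325.38°) = -0.53974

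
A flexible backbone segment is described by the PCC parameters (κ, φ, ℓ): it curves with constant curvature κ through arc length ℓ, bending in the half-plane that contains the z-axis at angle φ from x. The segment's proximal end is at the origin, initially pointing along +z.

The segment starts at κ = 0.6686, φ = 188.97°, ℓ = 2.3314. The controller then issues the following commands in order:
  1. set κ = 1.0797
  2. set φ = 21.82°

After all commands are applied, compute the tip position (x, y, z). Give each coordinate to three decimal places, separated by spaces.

1.557 0.624 0.541

initial: κ=0.6686, φ=188.97°, ℓ=2.3314
cmd 1: set κ=1.0797 → (κ,φ,ℓ)=(1.0797,188.97°,2.3314) → tip=(-1.6571,-0.2616,0.5414)
cmd 2: set φ=21.82° → (κ,φ,ℓ)=(1.0797,21.82°,2.3314) → tip=(1.5574,0.6236,0.5414)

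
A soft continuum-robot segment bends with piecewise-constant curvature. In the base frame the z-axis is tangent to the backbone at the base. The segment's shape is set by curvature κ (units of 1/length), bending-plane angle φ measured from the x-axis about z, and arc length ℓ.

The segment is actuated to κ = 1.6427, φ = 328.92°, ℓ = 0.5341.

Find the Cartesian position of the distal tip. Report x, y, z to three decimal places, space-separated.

θ = κ·ℓ = 1.6427 × 0.5341 = 0.87737 rad
ρ = (1 − cos θ)/κ = (1 − 0.63918)/1.6427 = 0.21965
z = sin θ / κ = 0.76906/1.6427 = 0.46817
x = ρ cos φ = 0.21965 × cos(328.92°) = 0.18812
y = ρ sin φ = 0.21965 × sin(328.92°) = -0.11339

0.188 -0.113 0.468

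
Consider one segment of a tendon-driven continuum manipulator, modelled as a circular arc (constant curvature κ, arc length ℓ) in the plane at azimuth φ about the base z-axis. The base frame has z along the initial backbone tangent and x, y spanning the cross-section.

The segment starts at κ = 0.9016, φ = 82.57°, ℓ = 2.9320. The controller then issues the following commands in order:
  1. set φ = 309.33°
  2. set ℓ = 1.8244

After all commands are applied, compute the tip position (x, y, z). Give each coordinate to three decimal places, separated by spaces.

initial: κ=0.9016, φ=82.57°, ℓ=2.9320
cmd 1: set φ=309.33° → (κ,φ,ℓ)=(0.9016,309.33°,2.9320) → tip=(1.3205,-1.6116,0.5299)
cmd 2: set ℓ=1.8244 → (κ,φ,ℓ)=(0.9016,309.33°,1.8244) → tip=(0.7550,-0.9214,1.1061)

0.755 -0.921 1.106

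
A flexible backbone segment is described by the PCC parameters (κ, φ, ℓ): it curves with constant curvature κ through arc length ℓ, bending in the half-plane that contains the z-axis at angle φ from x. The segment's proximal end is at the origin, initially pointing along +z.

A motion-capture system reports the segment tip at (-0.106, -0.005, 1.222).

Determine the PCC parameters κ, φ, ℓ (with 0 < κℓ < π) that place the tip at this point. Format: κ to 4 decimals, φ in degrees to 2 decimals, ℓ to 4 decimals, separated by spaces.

0.1411 182.70 1.2281

ρ = √(x²+y²) = √(-0.106² + -0.005²) = 0.10612
φ = atan2(y, x) mod 360° = atan2(-0.005, -0.106) = 182.7006°
|p|² = ρ² + z² = 0.10612² + 1.222² = 1.50454
κ = 2ρ / |p|² = 2×0.10612 / 1.50454 = 0.14106
θ = 2·atan2(ρ, z) = 2·atan2(0.10612, 1.222) = 0.17324 rad
ℓ = θ/κ = 0.17324/0.14106 = 1.22813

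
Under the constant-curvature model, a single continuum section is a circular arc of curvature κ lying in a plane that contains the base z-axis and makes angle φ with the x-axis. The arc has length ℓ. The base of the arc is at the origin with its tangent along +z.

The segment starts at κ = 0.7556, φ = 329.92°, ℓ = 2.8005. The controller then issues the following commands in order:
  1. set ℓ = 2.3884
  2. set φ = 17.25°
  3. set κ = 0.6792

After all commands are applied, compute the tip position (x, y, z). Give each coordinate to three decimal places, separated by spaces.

1.478 0.459 1.470

initial: κ=0.7556, φ=329.92°, ℓ=2.8005
cmd 1: set ℓ=2.3884 → (κ,φ,ℓ)=(0.7556,329.92°,2.3884) → tip=(1.4106,-0.8171,1.2874)
cmd 2: set φ=17.25° → (κ,φ,ℓ)=(0.7556,17.25°,2.3884) → tip=(1.5568,0.4834,1.2874)
cmd 3: set κ=0.6792 → (κ,φ,ℓ)=(0.6792,17.25°,2.3884) → tip=(1.4783,0.4590,1.4704)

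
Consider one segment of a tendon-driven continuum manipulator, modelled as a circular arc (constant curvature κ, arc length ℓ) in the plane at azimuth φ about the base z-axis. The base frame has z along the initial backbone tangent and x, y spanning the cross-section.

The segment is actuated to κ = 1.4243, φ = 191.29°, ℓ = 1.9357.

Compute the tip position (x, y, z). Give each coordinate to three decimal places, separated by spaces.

-1.327 -0.265 0.263

θ = κ·ℓ = 1.4243 × 1.9357 = 2.75702 rad
ρ = (1 − cos θ)/κ = (1 − -0.92696)/1.4243 = 1.35292
z = sin θ / κ = 0.37517/1.4243 = 0.26340
x = ρ cos φ = 1.35292 × cos(191.29°) = -1.32674
y = ρ sin φ = 1.35292 × sin(191.29°) = -0.26487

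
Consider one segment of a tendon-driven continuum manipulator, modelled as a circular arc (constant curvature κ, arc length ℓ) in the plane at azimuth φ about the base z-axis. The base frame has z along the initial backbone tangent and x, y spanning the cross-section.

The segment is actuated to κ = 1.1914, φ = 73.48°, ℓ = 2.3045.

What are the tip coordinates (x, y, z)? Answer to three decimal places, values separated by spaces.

θ = κ·ℓ = 1.1914 × 2.3045 = 2.74558 rad
ρ = (1 − cos θ)/κ = (1 − -0.92261)/1.1914 = 1.61374
z = sin θ / κ = 0.38574/1.1914 = 0.32377
x = ρ cos φ = 1.61374 × cos(73.48°) = 0.45887
y = ρ sin φ = 1.61374 × sin(73.48°) = 1.54712

0.459 1.547 0.324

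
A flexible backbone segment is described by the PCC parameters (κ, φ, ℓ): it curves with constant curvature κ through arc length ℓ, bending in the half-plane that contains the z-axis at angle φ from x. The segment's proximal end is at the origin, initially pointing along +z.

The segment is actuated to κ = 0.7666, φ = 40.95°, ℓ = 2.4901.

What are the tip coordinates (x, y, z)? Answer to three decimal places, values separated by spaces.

θ = κ·ℓ = 0.7666 × 2.4901 = 1.90891 rad
ρ = (1 − cos θ)/κ = (1 − -0.33171)/0.7666 = 1.73716
z = sin θ / κ = 0.94338/0.7666 = 1.23061
x = ρ cos φ = 1.73716 × cos(40.95°) = 1.31205
y = ρ sin φ = 1.73716 × sin(40.95°) = 1.13854

1.312 1.139 1.231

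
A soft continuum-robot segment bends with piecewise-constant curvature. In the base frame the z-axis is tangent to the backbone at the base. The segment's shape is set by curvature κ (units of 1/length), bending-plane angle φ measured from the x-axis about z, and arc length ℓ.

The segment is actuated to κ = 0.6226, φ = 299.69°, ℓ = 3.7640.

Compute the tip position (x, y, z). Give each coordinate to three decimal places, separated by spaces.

1.351 -2.369 1.150

θ = κ·ℓ = 0.6226 × 3.7640 = 2.34347 rad
ρ = (1 − cos θ)/κ = (1 − -0.69805)/0.6226 = 2.72735
z = sin θ / κ = 0.71605/0.6226 = 1.15010
x = ρ cos φ = 2.72735 × cos(299.69°) = 1.35088
y = ρ sin φ = 2.72735 × sin(299.69°) = -2.36930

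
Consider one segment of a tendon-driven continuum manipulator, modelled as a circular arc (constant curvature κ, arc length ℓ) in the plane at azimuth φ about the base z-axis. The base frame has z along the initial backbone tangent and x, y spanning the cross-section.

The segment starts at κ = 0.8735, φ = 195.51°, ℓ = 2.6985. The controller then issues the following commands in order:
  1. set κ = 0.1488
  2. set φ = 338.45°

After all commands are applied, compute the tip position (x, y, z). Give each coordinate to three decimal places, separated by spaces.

0.497 -0.196 2.627

initial: κ=0.8735, φ=195.51°, ℓ=2.6985
cmd 1: set κ=0.1488 → (κ,φ,ℓ)=(0.1488,195.51°,2.6985) → tip=(-0.5151,-0.1429,2.6266)
cmd 2: set φ=338.45° → (κ,φ,ℓ)=(0.1488,338.45°,2.6985) → tip=(0.4972,-0.1963,2.6266)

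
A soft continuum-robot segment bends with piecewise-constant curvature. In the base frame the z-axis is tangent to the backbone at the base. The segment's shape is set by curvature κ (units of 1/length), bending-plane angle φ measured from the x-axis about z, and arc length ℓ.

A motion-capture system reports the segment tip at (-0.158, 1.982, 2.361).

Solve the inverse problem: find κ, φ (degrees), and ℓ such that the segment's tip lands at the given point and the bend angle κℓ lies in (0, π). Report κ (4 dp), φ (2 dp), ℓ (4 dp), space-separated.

0.4174 94.56 3.3539

ρ = √(x²+y²) = √(-0.158² + 1.982²) = 1.98829
φ = atan2(y, x) mod 360° = atan2(1.982, -0.158) = 94.5578°
|p|² = ρ² + z² = 1.98829² + 2.361² = 9.52761
κ = 2ρ / |p|² = 2×1.98829 / 9.52761 = 0.41737
θ = 2·atan2(ρ, z) = 2·atan2(1.98829, 2.361) = 1.39982 rad
ℓ = θ/κ = 1.39982/0.41737 = 3.35388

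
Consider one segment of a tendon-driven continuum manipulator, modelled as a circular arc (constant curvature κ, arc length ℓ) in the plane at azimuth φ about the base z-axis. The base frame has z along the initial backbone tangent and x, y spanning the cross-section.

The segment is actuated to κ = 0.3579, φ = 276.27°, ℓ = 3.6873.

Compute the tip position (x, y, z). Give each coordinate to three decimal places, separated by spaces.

0.229 -2.087 2.706

θ = κ·ℓ = 0.3579 × 3.6873 = 1.31968 rad
ρ = (1 − cos θ)/κ = (1 − 0.24848)/0.3579 = 2.09980
z = sin θ / κ = 0.96864/0.3579 = 2.70645
x = ρ cos φ = 2.09980 × cos(276.27°) = 0.22933
y = ρ sin φ = 2.09980 × sin(276.27°) = -2.08724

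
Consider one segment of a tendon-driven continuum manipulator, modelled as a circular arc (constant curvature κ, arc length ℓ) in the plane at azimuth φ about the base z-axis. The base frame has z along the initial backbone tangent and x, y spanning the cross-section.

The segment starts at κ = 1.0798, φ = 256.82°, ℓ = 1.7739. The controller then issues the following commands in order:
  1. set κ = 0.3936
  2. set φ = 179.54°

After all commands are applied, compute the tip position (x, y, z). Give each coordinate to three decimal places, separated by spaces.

initial: κ=1.0798, φ=256.82°, ℓ=1.7739
cmd 1: set κ=0.3936 → (κ,φ,ℓ)=(0.3936,256.82°,1.7739) → tip=(-0.1356,-0.5789,1.6332)
cmd 2: set φ=179.54° → (κ,φ,ℓ)=(0.3936,179.54°,1.7739) → tip=(-0.5945,0.0048,1.6332)

-0.595 0.005 1.633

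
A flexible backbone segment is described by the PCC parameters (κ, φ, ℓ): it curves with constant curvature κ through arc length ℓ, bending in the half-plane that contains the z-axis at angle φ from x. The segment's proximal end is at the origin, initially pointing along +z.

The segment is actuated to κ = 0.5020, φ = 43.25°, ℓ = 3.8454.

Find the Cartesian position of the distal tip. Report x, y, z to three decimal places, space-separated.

1.962 1.845 1.865

θ = κ·ℓ = 0.5020 × 3.8454 = 1.93039 rad
ρ = (1 − cos θ)/κ = (1 − -0.35189)/0.5020 = 2.69302
z = sin θ / κ = 0.93604/0.5020 = 1.86462
x = ρ cos φ = 2.69302 × cos(43.25°) = 1.96152
y = ρ sin φ = 2.69302 × sin(43.25°) = 1.84521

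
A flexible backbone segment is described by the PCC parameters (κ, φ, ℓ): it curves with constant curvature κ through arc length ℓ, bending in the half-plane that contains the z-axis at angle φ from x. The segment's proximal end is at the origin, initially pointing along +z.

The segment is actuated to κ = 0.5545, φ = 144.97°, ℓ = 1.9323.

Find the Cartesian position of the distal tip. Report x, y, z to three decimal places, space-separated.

-0.770 0.539 1.583

θ = κ·ℓ = 0.5545 × 1.9323 = 1.07146 rad
ρ = (1 − cos θ)/κ = (1 − 0.47884)/0.5545 = 0.93987
z = sin θ / κ = 0.87790/0.5545 = 1.58323
x = ρ cos φ = 0.93987 × cos(144.97°) = -0.76961
y = ρ sin φ = 0.93987 × sin(144.97°) = 0.53949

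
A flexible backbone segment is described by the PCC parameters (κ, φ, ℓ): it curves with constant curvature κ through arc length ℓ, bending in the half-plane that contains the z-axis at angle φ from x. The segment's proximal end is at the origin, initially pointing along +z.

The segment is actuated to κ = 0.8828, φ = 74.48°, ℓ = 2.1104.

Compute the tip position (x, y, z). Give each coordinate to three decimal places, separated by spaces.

0.390 1.406 1.085

θ = κ·ℓ = 0.8828 × 2.1104 = 1.86306 rad
ρ = (1 − cos θ)/κ = (1 − -0.28812)/0.8828 = 1.45913
z = sin θ / κ = 0.95759/0.8828 = 1.08472
x = ρ cos φ = 1.45913 × cos(74.48°) = 0.39043
y = ρ sin φ = 1.45913 × sin(74.48°) = 1.40593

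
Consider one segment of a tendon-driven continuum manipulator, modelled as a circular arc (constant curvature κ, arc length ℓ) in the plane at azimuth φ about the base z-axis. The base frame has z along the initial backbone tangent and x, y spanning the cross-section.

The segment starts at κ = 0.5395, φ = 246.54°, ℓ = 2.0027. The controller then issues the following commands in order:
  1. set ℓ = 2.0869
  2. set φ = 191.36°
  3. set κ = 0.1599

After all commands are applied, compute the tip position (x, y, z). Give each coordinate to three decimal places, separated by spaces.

-0.338 -0.068 2.048

initial: κ=0.5395, φ=246.54°, ℓ=2.0027
cmd 1: set ℓ=2.0869 → (κ,φ,ℓ)=(0.5395,246.54°,2.0869) → tip=(-0.4203,-0.9686,1.6731)
cmd 2: set φ=191.36° → (κ,φ,ℓ)=(0.5395,191.36°,2.0869) → tip=(-1.0351,-0.2080,1.6731)
cmd 3: set κ=0.1599 → (κ,φ,ℓ)=(0.1599,191.36°,2.0869) → tip=(-0.3382,-0.0680,2.0484)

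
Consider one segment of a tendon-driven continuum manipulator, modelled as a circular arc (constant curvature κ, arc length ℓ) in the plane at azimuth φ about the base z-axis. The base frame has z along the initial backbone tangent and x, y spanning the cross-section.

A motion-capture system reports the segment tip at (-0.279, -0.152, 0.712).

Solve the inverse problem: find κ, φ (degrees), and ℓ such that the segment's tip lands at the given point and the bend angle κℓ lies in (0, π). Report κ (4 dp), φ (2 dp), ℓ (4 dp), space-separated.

ρ = √(x²+y²) = √(-0.279² + -0.152²) = 0.31772
φ = atan2(y, x) mod 360° = atan2(-0.152, -0.279) = 208.5817°
|p|² = ρ² + z² = 0.31772² + 0.712² = 0.60789
κ = 2ρ / |p|² = 2×0.31772 / 0.60789 = 1.04532
θ = 2·atan2(ρ, z) = 2·atan2(0.31772, 0.712) = 0.83943 rad
ℓ = θ/κ = 0.83943/1.04532 = 0.80304

1.0453 208.58 0.8030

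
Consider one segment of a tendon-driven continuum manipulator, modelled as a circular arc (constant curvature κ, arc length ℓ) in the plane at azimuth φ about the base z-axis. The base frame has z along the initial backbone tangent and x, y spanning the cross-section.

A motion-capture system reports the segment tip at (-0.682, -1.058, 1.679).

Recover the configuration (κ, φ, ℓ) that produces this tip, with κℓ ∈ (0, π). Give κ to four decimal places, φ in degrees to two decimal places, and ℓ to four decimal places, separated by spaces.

ρ = √(x²+y²) = √(-0.682² + -1.058²) = 1.25876
φ = atan2(y, x) mod 360° = atan2(-1.058, -0.682) = 237.1937°
|p|² = ρ² + z² = 1.25876² + 1.679² = 4.40353
κ = 2ρ / |p|² = 2×1.25876 / 4.40353 = 0.57171
θ = 2·atan2(ρ, z) = 2·atan2(1.25876, 1.679) = 1.28663 rad
ℓ = θ/κ = 1.28663/0.57171 = 2.25051

0.5717 237.19 2.2505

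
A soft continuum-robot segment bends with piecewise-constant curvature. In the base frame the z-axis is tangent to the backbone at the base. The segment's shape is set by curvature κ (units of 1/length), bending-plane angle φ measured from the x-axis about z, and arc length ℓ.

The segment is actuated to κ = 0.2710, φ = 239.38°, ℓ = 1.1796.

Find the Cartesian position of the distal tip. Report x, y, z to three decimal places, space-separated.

-0.095 -0.161 1.160

θ = κ·ℓ = 0.2710 × 1.1796 = 0.31967 rad
ρ = (1 − cos θ)/κ = (1 − 0.94934)/0.2710 = 0.18694
z = sin θ / κ = 0.31425/0.2710 = 1.15961
x = ρ cos φ = 0.18694 × cos(239.38°) = -0.09522
y = ρ sin φ = 0.18694 × sin(239.38°) = -0.16088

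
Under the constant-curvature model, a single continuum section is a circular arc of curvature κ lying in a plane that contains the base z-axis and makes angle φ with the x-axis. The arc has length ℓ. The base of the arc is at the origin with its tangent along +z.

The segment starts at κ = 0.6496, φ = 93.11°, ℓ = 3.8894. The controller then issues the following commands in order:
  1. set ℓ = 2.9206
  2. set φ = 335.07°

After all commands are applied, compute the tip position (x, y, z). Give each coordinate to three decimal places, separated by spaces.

initial: κ=0.6496, φ=93.11°, ℓ=3.8894
cmd 1: set ℓ=2.9206 → (κ,φ,ℓ)=(0.6496,93.11°,2.9206) → tip=(-0.1103,2.0300,1.4581)
cmd 2: set φ=335.07° → (κ,φ,ℓ)=(0.6496,335.07°,2.9206) → tip=(1.8436,-0.8569,1.4581)

1.844 -0.857 1.458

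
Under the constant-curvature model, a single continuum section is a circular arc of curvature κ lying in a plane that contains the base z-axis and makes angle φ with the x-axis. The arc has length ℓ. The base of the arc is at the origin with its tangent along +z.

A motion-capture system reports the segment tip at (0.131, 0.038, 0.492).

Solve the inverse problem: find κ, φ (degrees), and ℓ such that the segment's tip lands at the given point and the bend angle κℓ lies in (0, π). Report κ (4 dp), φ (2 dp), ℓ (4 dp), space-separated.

1.0465 16.18 0.5168

ρ = √(x²+y²) = √(0.131² + 0.038²) = 0.13640
φ = atan2(y, x) mod 360° = atan2(0.038, 0.131) = 16.1762°
|p|² = ρ² + z² = 0.13640² + 0.492² = 0.26067
κ = 2ρ / |p|² = 2×0.13640 / 0.26067 = 1.04654
θ = 2·atan2(ρ, z) = 2·atan2(0.13640, 0.492) = 0.54089 rad
ℓ = θ/κ = 0.54089/1.04654 = 0.51683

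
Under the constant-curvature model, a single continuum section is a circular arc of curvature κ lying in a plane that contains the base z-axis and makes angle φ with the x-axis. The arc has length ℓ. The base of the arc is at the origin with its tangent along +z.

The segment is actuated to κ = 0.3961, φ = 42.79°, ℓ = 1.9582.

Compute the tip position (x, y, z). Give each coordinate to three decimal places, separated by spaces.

θ = κ·ℓ = 0.3961 × 1.9582 = 0.77564 rad
ρ = (1 − cos θ)/κ = (1 − 0.71397)/0.3961 = 0.72211
z = sin θ / κ = 0.70018/0.3961 = 1.76767
x = ρ cos φ = 0.72211 × cos(42.79°) = 0.52992
y = ρ sin φ = 0.72211 × sin(42.79°) = 0.49054

0.530 0.491 1.768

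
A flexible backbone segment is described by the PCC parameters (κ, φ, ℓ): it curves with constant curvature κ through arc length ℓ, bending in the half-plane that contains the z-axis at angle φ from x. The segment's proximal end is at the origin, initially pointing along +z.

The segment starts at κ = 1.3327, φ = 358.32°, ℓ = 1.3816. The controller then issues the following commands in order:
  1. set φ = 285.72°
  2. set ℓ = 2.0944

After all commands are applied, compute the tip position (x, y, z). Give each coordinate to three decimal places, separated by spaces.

0.394 -1.401 0.258

initial: κ=1.3327, φ=358.32°, ℓ=1.3816
cmd 1: set φ=285.72° → (κ,φ,ℓ)=(1.3327,285.72°,1.3816) → tip=(0.2576,-0.9153,0.7231)
cmd 2: set ℓ=2.0944 → (κ,φ,ℓ)=(1.3327,285.72°,2.0944) → tip=(0.3942,-1.4007,0.2576)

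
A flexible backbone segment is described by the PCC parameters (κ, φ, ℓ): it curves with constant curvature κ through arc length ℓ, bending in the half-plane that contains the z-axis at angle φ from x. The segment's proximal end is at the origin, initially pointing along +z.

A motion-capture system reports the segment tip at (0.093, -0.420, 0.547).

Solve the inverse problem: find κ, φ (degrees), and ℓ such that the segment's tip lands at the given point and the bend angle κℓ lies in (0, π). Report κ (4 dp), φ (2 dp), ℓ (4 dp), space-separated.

1.7766 282.49 0.7502

ρ = √(x²+y²) = √(0.093² + -0.420²) = 0.43017
φ = atan2(y, x) mod 360° = atan2(-0.420, 0.093) = 282.4855°
|p|² = ρ² + z² = 0.43017² + 0.547² = 0.48426
κ = 2ρ / |p|² = 2×0.43017 / 0.48426 = 1.77663
θ = 2·atan2(ρ, z) = 2·atan2(0.43017, 0.547) = 1.33281 rad
ℓ = θ/κ = 1.33281/1.77663 = 0.75019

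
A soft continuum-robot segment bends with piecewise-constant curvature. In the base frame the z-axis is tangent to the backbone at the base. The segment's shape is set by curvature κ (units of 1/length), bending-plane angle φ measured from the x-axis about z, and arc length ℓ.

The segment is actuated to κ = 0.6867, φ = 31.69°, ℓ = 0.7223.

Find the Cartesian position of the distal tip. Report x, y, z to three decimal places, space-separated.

0.149 0.092 0.693

θ = κ·ℓ = 0.6867 × 0.7223 = 0.49600 rad
ρ = (1 − cos θ)/κ = (1 − 0.87949)/0.6867 = 0.17549
z = sin θ / κ = 0.47591/0.6867 = 0.69305
x = ρ cos φ = 0.17549 × cos(31.69°) = 0.14932
y = ρ sin φ = 0.17549 × sin(31.69°) = 0.09219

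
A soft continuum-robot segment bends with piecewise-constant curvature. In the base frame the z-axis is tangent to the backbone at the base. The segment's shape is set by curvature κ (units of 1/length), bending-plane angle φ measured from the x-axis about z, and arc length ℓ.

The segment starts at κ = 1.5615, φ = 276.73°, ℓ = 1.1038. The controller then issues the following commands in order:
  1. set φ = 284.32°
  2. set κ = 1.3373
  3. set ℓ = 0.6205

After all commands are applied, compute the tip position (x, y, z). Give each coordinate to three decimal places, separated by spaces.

0.060 -0.235 0.552

initial: κ=1.5615, φ=276.73°, ℓ=1.1038
cmd 1: set φ=284.32° → (κ,φ,ℓ)=(1.5615,284.32°,1.1038) → tip=(0.1825,-0.7149,0.6329)
cmd 2: set κ=1.3373 → (κ,φ,ℓ)=(1.3373,284.32°,1.1038) → tip=(0.1675,-0.6560,0.7444)
cmd 3: set ℓ=0.6205 → (κ,φ,ℓ)=(1.3373,284.32°,0.6205) → tip=(0.0601,-0.2355,0.5517)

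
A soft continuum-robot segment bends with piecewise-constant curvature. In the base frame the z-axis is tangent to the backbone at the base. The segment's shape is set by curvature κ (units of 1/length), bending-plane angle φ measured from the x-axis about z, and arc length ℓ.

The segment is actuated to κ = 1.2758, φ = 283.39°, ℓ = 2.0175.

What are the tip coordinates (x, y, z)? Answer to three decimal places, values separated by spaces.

θ = κ·ℓ = 1.2758 × 2.0175 = 2.57393 rad
ρ = (1 − cos θ)/κ = (1 − -0.84316)/1.2758 = 1.44471
z = sin θ / κ = 0.53767/1.2758 = 0.42143
x = ρ cos φ = 1.44471 × cos(283.39°) = 0.33456
y = ρ sin φ = 1.44471 × sin(283.39°) = -1.40544

0.335 -1.405 0.421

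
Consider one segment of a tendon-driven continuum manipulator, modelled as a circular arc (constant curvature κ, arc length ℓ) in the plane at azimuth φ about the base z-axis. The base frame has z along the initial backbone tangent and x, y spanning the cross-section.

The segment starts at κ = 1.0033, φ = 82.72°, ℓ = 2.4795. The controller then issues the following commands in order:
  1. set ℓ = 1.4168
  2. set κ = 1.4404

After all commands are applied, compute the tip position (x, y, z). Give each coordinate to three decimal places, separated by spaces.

0.128 1.001 0.619

initial: κ=1.0033, φ=82.72°, ℓ=2.4795
cmd 1: set ℓ=1.4168 → (κ,φ,ℓ)=(1.0033,82.72°,1.4168) → tip=(0.1075,0.8416,0.9856)
cmd 2: set κ=1.4404 → (κ,φ,ℓ)=(1.4404,82.72°,1.4168) → tip=(0.1278,1.0005,0.6190)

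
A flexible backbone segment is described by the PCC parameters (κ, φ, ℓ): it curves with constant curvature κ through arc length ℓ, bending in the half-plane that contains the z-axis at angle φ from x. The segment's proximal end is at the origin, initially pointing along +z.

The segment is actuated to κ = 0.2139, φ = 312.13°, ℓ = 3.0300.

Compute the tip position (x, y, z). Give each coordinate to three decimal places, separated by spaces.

θ = κ·ℓ = 0.2139 × 3.0300 = 0.64812 rad
ρ = (1 − cos θ)/κ = (1 − 0.79722)/0.2139 = 0.94800
z = sin θ / κ = 0.60369/0.2139 = 2.82228
x = ρ cos φ = 0.94800 × cos(312.13°) = 0.63594
y = ρ sin φ = 0.94800 × sin(312.13°) = -0.70306

0.636 -0.703 2.822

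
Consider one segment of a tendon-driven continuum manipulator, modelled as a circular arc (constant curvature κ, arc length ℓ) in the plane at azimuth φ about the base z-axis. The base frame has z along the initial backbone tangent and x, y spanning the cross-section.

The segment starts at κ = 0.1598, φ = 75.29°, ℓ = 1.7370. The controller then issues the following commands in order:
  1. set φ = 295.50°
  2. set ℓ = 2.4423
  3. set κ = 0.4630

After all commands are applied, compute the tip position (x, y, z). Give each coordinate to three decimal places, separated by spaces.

0.534 -1.119 1.954

initial: κ=0.1598, φ=75.29°, ℓ=1.7370
cmd 1: set φ=295.50° → (κ,φ,ℓ)=(0.1598,295.50°,1.7370) → tip=(0.1031,-0.2162,1.7148)
cmd 2: set ℓ=2.4423 → (κ,φ,ℓ)=(0.1598,295.50°,2.4423) → tip=(0.2026,-0.4247,2.3808)
cmd 3: set κ=0.4630 → (κ,φ,ℓ)=(0.4630,295.50°,2.4423) → tip=(0.5338,-1.1191,1.9541)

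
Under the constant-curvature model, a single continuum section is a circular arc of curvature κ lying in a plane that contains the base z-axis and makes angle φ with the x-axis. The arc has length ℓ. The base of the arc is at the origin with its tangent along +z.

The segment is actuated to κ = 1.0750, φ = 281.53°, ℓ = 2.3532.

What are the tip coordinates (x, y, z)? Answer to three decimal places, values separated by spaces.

0.338 -1.658 0.534

θ = κ·ℓ = 1.0750 × 2.3532 = 2.52969 rad
ρ = (1 − cos θ)/κ = (1 − -0.81856)/1.0750 = 1.69168
z = sin θ / κ = 0.57443/1.0750 = 0.53435
x = ρ cos φ = 1.69168 × cos(281.53°) = 0.33813
y = ρ sin φ = 1.69168 × sin(281.53°) = -1.65754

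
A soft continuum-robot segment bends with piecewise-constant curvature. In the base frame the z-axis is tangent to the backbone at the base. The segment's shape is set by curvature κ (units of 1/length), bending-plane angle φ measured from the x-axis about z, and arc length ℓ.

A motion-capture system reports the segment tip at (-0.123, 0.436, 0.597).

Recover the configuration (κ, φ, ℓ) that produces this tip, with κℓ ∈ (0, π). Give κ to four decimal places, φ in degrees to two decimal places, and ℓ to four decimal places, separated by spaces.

1.6132 105.75 0.8048

ρ = √(x²+y²) = √(-0.123² + 0.436²) = 0.45302
φ = atan2(y, x) mod 360° = atan2(0.436, -0.123) = 105.7543°
|p|² = ρ² + z² = 0.45302² + 0.597² = 0.56163
κ = 2ρ / |p|² = 2×0.45302 / 0.56163 = 1.61321
θ = 2·atan2(ρ, z) = 2·atan2(0.45302, 0.597) = 1.29825 rad
ℓ = θ/κ = 1.29825/1.61321 = 0.80476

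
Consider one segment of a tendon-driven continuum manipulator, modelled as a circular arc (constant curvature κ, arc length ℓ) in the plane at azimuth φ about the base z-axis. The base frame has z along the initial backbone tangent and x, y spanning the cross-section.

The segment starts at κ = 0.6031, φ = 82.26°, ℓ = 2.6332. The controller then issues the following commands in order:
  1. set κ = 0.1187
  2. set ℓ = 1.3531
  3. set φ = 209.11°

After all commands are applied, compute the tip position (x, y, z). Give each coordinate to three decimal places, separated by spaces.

-0.095 -0.053 1.347

initial: κ=0.6031, φ=82.26°, ℓ=2.6332
cmd 1: set κ=0.1187 → (κ,φ,ℓ)=(0.1187,82.26°,2.6332) → tip=(0.0550,0.4045,2.5905)
cmd 2: set ℓ=1.3531 → (κ,φ,ℓ)=(0.1187,82.26°,1.3531) → tip=(0.0146,0.1074,1.3473)
cmd 3: set φ=209.11° → (κ,φ,ℓ)=(0.1187,209.11°,1.3531) → tip=(-0.0947,-0.0527,1.3473)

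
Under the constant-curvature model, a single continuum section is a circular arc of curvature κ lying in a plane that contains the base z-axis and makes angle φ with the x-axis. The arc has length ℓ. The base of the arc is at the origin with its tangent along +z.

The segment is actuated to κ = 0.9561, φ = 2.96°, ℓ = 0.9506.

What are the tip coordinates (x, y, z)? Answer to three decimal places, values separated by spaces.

0.403 0.021 0.825

θ = κ·ℓ = 0.9561 × 0.9506 = 0.90887 rad
ρ = (1 − cos θ)/κ = (1 − 0.61464)/0.9561 = 0.40306
z = sin θ / κ = 0.78881/0.9561 = 0.82503
x = ρ cos φ = 0.40306 × cos(2.96°) = 0.40252
y = ρ sin φ = 0.40306 × sin(2.96°) = 0.02081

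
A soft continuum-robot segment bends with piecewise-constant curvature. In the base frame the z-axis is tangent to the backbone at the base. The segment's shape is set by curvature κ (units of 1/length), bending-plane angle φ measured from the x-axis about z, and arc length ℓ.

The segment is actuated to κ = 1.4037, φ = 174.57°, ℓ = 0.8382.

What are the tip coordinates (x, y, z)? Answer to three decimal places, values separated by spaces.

θ = κ·ℓ = 1.4037 × 0.8382 = 1.17658 rad
ρ = (1 − cos θ)/κ = (1 − 0.38408)/1.4037 = 0.43878
z = sin θ / κ = 0.92330/1.4037 = 0.65776
x = ρ cos φ = 0.43878 × cos(174.57°) = -0.43681
y = ρ sin φ = 0.43878 × sin(174.57°) = 0.04152

-0.437 0.042 0.658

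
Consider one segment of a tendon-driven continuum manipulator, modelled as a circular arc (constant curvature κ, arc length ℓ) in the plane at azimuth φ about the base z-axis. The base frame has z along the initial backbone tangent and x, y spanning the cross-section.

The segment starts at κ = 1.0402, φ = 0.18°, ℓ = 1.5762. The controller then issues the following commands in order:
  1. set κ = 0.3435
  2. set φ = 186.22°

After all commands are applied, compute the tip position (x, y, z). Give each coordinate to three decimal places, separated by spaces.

initial: κ=1.0402, φ=0.18°, ℓ=1.5762
cmd 1: set κ=0.3435 → (κ,φ,ℓ)=(0.3435,0.18°,1.5762) → tip=(0.4164,0.0013,1.5003)
cmd 2: set φ=186.22° → (κ,φ,ℓ)=(0.3435,186.22°,1.5762) → tip=(-0.4139,-0.0451,1.5003)

-0.414 -0.045 1.500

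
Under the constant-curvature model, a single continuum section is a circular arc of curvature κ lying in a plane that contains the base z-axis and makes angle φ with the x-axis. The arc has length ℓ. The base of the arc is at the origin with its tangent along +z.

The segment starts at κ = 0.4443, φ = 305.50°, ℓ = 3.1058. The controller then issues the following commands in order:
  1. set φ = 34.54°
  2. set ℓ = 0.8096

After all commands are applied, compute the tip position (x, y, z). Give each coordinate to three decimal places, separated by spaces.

initial: κ=0.4443, φ=305.50°, ℓ=3.1058
cmd 1: set φ=34.54° → (κ,φ,ℓ)=(0.4443,34.54°,3.1058) → tip=(1.5022,1.0340,2.2098)
cmd 2: set ℓ=0.8096 → (κ,φ,ℓ)=(0.4443,34.54°,0.8096) → tip=(0.1187,0.0817,0.7923)

0.119 0.082 0.792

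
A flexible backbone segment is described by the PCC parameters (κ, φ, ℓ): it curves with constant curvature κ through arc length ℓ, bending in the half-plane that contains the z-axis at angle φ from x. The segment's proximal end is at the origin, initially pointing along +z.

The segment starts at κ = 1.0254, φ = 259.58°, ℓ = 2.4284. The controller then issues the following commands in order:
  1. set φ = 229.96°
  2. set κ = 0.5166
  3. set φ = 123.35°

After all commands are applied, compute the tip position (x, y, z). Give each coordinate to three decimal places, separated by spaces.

initial: κ=1.0254, φ=259.58°, ℓ=2.4284
cmd 1: set φ=229.96° → (κ,φ,ℓ)=(1.0254,229.96°,2.4284) → tip=(-1.1263,-1.3403,0.5914)
cmd 2: set κ=0.5166 → (κ,φ,ℓ)=(0.5166,229.96°,2.4284) → tip=(-0.8580,-1.0210,1.8397)
cmd 3: set φ=123.35° → (κ,φ,ℓ)=(0.5166,123.35°,2.4284) → tip=(-0.7332,1.1140,1.8397)

-0.733 1.114 1.840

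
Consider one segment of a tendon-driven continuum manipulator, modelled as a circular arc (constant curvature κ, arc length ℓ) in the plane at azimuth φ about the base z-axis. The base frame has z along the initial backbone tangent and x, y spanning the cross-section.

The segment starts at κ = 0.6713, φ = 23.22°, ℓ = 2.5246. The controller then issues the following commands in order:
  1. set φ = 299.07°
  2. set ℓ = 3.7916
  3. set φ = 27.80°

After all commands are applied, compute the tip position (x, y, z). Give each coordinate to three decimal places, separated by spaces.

2.408 1.270 0.837

initial: κ=0.6713, φ=23.22°, ℓ=2.5246
cmd 1: set φ=299.07° → (κ,φ,ℓ)=(0.6713,299.07°,2.5246) → tip=(0.8133,-1.4630,1.4782)
cmd 2: set ℓ=3.7916 → (κ,φ,ℓ)=(0.6713,299.07°,3.7916) → tip=(1.3227,-2.3793,0.8366)
cmd 3: set φ=27.80° → (κ,φ,ℓ)=(0.6713,27.80°,3.7916) → tip=(2.4080,1.2696,0.8366)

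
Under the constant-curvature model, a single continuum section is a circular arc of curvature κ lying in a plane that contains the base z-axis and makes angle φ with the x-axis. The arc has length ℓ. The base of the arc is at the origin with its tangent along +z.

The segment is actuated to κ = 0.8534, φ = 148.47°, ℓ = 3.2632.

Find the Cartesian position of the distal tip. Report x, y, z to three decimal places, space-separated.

θ = κ·ℓ = 0.8534 × 3.2632 = 2.78481 rad
ρ = (1 − cos θ)/κ = (1 − -0.93703)/0.8534 = 2.26978
z = sin θ / κ = 0.34926/0.8534 = 0.40925
x = ρ cos φ = 2.26978 × cos(148.47°) = -1.93468
y = ρ sin φ = 2.26978 × sin(148.47°) = 1.18697

-1.935 1.187 0.409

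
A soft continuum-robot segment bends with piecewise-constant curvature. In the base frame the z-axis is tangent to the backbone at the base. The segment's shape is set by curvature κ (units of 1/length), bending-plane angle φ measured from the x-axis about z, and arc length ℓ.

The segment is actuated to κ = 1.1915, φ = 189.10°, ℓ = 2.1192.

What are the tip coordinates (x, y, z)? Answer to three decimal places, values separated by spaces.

θ = κ·ℓ = 1.1915 × 2.1192 = 2.52503 rad
ρ = (1 − cos θ)/κ = (1 − -0.81587)/1.1915 = 1.52402
z = sin θ / κ = 0.57824/1.1915 = 0.48530
x = ρ cos φ = 1.52402 × cos(189.10°) = -1.50484
y = ρ sin φ = 1.52402 × sin(189.10°) = -0.24104

-1.505 -0.241 0.485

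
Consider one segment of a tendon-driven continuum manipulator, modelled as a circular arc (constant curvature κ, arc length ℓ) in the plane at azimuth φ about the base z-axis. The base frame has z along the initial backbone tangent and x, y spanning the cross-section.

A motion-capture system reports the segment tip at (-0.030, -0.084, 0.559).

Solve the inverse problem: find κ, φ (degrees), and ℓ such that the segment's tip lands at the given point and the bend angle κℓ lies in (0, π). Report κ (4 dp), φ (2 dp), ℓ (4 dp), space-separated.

ρ = √(x²+y²) = √(-0.030² + -0.084²) = 0.08920
φ = atan2(y, x) mod 360° = atan2(-0.084, -0.030) = 250.3462°
|p|² = ρ² + z² = 0.08920² + 0.559² = 0.32044
κ = 2ρ / |p|² = 2×0.08920 / 0.32044 = 0.55672
θ = 2·atan2(ρ, z) = 2·atan2(0.08920, 0.559) = 0.31646 rad
ℓ = θ/κ = 0.31646/0.55672 = 0.56844

0.5567 250.35 0.5684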